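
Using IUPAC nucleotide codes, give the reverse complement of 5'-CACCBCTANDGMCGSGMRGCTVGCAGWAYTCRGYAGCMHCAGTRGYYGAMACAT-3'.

Standard pairs A↔T, G↔C; ambiguity codes pair R↔Y, M↔K, W↔W, S↔S, B↔V, D↔H, N↔N. Complement (GTGGVGATNHCKGCSCKYCGABCGTCWTRAGYCRTCGKDGTCAYCRRCTKTGTA), then reverse for 5'→3'.

5'-ATGTKTCRRCYACTGDKGCTRCYGARTWCTGCBAGCYKCSCGKCHNTAGVGGTG-3'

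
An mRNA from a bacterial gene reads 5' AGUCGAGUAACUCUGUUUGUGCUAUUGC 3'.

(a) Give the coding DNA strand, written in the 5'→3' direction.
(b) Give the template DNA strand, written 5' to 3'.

(a) 5'-AGTCGAGTAACTCTGTTTGTGCTATTGC-3'
(b) 5'-GCAATAGCACAAACAGAGTTACTCGACT-3'

(a) The coding strand matches the mRNA with U→T.
(b) The template strand is the reverse complement of the coding strand.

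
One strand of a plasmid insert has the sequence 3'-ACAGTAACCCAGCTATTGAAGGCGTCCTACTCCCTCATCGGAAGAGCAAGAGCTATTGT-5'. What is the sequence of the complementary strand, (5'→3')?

5'-TGTCATTGGGTCGATAACTTCCGCAGGATGAGGGAGTAGCCTTCTCGTTCTCGATAACA-3'

The strand is given 3'→5', so its complement runs 5'→3' in the same left-to-right order: pair each base A↔T, G↔C.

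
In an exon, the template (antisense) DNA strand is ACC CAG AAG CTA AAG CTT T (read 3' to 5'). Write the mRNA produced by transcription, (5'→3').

Reading the template 3'→5' as shown, RNA polymerase pairs each base (A→U, T→A, G↔C) to build mRNA 5'→3' directly.

5'-UGGGUCUUCGAUUUCGAAA-3'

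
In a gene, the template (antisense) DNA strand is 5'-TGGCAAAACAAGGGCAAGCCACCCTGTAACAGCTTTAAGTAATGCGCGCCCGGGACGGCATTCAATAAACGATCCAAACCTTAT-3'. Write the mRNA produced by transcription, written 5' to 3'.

5'-AUAAGGUUUGGAUCGUUUAUUGAAUGCCGUCCCGGGCGCGCAUUACUUAAAGCUGUUACAGGGUGGCUUGCCCUUGUUUUGCCA-3'

The mRNA has the sequence of the coding strand (reverse complement of the template) with T→U. Reverse complement of TGGCAAAACAAGGGCAAGCCACCCTGTAACAGCTTTAAGTAATGCGCGCCCGGGACGGCATTCAATAAACGATCCAAACCTTAT is ATAAGGTTTGGATCGTTTATTGAATGCCGTCCCGGGCGCGCATTACTTAAAGCTGTTACAGGGTGGCTTGCCCTTGTTTTGCCA; then T→U.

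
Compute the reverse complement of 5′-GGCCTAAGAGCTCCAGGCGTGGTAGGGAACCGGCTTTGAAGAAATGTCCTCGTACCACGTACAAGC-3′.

5′-GCTTGTACGTGGTACGAGGACATTTCTTCAAAGCCGGTTCCCTACCACGCCTGGAGCTCTTAGGCC-3′

Complement each base (A↔T, G↔C): CCGGATTCTCGAGGTCCGCACCATCCCTTGGCCGAAACTTCTTTACAGGAGCATGGTGCATGTTCG. Then reverse.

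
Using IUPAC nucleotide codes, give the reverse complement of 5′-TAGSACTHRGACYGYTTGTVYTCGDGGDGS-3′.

Standard pairs A↔T, G↔C; ambiguity codes pair R↔Y, S↔S, D↔H, V↔B. Complement (ATCSTGADYCTGRCRAACABRAGCHCCHCS), then reverse for 5'→3'.

5'-SCHCCHCGARBACAARCRGTCYDAGTSCTA-3'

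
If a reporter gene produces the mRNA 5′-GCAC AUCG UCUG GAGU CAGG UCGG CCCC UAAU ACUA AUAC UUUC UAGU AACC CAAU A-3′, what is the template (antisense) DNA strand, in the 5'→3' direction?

5′-TATTGGGTTACTAGAAAGTATTAGTATTAGGGGCCGACCTGACTCCAGACGATGTGC-3′

Replace U with T to get the coding DNA strand: GCACATCGTCTGGAGTCAGGTCGGCCCCTAATACTAATACTTTCTAGTAACCCAATA. The template strand is its reverse complement (complement CGTGTAGCAGACCTCAGTCCAGCCGGGGATTATGATTATGAAAGATCATTGGGTTAT, then reverse).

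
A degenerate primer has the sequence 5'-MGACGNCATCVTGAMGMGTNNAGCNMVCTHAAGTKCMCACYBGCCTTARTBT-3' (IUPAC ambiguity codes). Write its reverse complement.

Standard pairs A↔T, G↔C; ambiguity codes pair R↔Y, M↔K, B↔V, H↔D, N↔N. Complement (KCTGCNGTAGBACTKCKCANNTCGNKBGADTTCAMGKGTGRVCGGAATYAVA), then reverse for 5'→3'.

5'-AVAYTAAGGCVRGTGKGMACTTDAGBKNGCTNNACKCKTCABGATGNCGTCK-3'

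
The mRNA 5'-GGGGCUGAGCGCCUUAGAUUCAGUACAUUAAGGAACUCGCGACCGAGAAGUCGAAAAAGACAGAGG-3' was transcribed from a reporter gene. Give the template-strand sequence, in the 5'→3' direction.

Replace U with T to get the coding DNA strand: GGGGCTGAGCGCCTTAGATTCAGTACATTAAGGAACTCGCGACCGAGAAGTCGAAAAAGACAGAGG. The template strand is its reverse complement (complement CCCCGACTCGCGGAATCTAAGTCATGTAATTCCTTGAGCGCTGGCTCTTCAGCTTTTTCTGTCTCC, then reverse).

5'-CCTCTGTCTTTTTCGACTTCTCGGTCGCGAGTTCCTTAATGTACTGAATCTAAGGCGCTCAGCCCC-3'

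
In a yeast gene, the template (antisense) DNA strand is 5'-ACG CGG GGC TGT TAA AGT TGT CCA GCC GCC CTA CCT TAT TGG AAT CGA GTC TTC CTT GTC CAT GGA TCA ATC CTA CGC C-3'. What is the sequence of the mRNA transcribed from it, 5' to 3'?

5'-GGCGUAGGAUUGAUCCAUGGACAAGGAAGACUCGAUUCCAAUAAGGUAGGGCGGCUGGACAACUUUAACAGCCCCGCGU-3'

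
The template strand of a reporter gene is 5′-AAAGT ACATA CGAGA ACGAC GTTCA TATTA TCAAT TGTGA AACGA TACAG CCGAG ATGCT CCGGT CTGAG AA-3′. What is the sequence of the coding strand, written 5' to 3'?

5'-TTCTCAGACCGGAGCATCTCGGCTGTATCGTTTCACAATTGATAATATGAACGTCGTTCTCGTATGTACTTT-3'

The coding strand is complementary and antiparallel to the template: take the complement (A↔T, G↔C) and reverse.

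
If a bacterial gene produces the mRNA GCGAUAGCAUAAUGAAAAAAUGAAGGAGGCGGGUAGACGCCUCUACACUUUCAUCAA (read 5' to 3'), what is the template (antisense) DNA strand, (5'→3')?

5'-TTGATGAAAGTGTAGAGGCGTCTACCCGCCTCCTTCATTTTTTCATTATGCTATCGC-3'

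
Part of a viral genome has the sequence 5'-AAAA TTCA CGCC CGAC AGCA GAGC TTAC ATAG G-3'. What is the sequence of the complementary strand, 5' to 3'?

Pairing A↔T and G↔C gives TTTTAAGTGCGGGCTGTCGTCTCGAATGTATCC, running 3'→5'. Reverse for the 5'→3' convention.

5′-CCTATGTAAGCTCTGCTGTCGGGCGTGAATTTT-3′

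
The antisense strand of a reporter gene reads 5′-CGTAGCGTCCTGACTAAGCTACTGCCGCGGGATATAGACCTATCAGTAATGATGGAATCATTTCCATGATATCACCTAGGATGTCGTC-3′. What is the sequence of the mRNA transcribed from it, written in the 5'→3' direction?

5'-GACGACAUCCUAGGUGAUAUCAUGGAAAUGAUUCCAUCAUUACUGAUAGGUCUAUAUCCCGCGGCAGUAGCUUAGUCAGGACGCUACG-3'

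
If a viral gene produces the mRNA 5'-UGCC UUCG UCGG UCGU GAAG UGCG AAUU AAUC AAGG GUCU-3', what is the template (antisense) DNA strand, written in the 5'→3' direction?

5'-AGACCCTTGATTAATTCGCACTTCACGACCGACGAAGGCA-3'

Replace U with T to get the coding DNA strand: TGCCTTCGTCGGTCGTGAAGTGCGAATTAATCAAGGGTCT. The template strand is its reverse complement (complement ACGGAAGCAGCCAGCACTTCACGCTTAATTAGTTCCCAGA, then reverse).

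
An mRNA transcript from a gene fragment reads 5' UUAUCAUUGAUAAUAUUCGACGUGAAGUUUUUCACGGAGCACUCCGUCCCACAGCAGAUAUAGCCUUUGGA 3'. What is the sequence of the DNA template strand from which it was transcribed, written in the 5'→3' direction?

5′-TCCAAAGGCTATATCTGCTGTGGGACGGAGTGCTCCGTGAAAAACTTCACGTCGAATATTATCAATGATAA-3′

Replace U with T to get the coding DNA strand: TTATCATTGATAATATTCGACGTGAAGTTTTTCACGGAGCACTCCGTCCCACAGCAGATATAGCCTTTGGA. The template strand is its reverse complement (complement AATAGTAACTATTATAAGCTGCACTTCAAAAAGTGCCTCGTGAGGCAGGGTGTCGTCTATATCGGAAACCT, then reverse).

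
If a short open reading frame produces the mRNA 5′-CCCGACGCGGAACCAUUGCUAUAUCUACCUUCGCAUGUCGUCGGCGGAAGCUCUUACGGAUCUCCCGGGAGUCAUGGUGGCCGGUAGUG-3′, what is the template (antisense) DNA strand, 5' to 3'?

5'-CACTACCGGCCACCATGACTCCCGGGAGATCCGTAAGAGCTTCCGCCGACGACATGCGAAGGTAGATATAGCAATGGTTCCGCGTCGGG-3'

Replace U with T to get the coding DNA strand: CCCGACGCGGAACCATTGCTATATCTACCTTCGCATGTCGTCGGCGGAAGCTCTTACGGATCTCCCGGGAGTCATGGTGGCCGGTAGTG. The template strand is its reverse complement (complement GGGCTGCGCCTTGGTAACGATATAGATGGAAGCGTACAGCAGCCGCCTTCGAGAATGCCTAGAGGGCCCTCAGTACCACCGGCCATCAC, then reverse).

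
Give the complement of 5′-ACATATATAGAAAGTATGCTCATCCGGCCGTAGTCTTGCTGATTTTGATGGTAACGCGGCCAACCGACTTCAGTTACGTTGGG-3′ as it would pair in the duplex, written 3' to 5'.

3'-TGTATATATCTTTCATACGAGTAGGCCGGCATCAGAACGACTAAAACTACCATTGCGCCGGTTGGCTGAAGTCAATGCAACCC-5'

Base-pairing A↔T, G↔C gives the complement. The complementary strand is antiparallel, so paired with a 5'→3' strand it runs 3'→5'.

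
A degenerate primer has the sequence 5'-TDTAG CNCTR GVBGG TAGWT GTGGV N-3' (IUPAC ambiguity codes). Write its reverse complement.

Standard pairs A↔T, G↔C; ambiguity codes pair R↔Y, W↔W, B↔V, D↔H, N↔N. Complement (AHATCGNGAYCBVCCATCWACACCBN), then reverse for 5'→3'.

5'-NBCCACAWCTACCVBCYAGNGCTAHA-3'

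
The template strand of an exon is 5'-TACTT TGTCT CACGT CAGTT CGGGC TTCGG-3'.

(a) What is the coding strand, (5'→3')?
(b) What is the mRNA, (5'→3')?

(a) 5'-CCGAAGCCCGAACTGACGTGAGACAAAGTA-3'
(b) 5′-CCGAAGCCCGAACUGACGUGAGACAAAGUA-3′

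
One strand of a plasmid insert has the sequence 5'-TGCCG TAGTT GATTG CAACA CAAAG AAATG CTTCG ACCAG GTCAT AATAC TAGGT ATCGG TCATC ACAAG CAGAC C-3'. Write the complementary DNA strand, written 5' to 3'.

The complement of TGCCGTAGTTGATTGCAACACAAAGAAATGCTTCGACCAGGTCATAATACTAGGTATCGGTCATCACAAGCAGACC is ACGGCATCAACTAACGTTGTGTTTCTTTACGAAGCTGGTCCAGTATTATGATCCATAGCCAGTAGTGTTCGTCTGG (A↔T, G↔C). DNA strands are antiparallel, so the complementary strand runs 3'→5'; reversing gives the 5'→3' form.

5'-GGTCTGCTTGTGATGACCGATACCTAGTATTATGACCTGGTCGAAGCATTTCTTTGTGTTGCAATCAACTACGGCA-3'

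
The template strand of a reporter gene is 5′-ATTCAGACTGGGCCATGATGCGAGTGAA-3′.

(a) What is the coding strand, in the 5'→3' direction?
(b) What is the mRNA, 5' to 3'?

(a) The coding strand is the reverse complement of the template: complement TAAGTCTGACCCGGTACTACGCTCACTT, then reverse.
(b) mRNA has the coding-strand sequence with T→U.

(a) 5′-TTCACTCGCATCATGGCCCAGTCTGAAT-3′
(b) 5′-UUCACUCGCAUCAUGGCCCAGUCUGAAU-3′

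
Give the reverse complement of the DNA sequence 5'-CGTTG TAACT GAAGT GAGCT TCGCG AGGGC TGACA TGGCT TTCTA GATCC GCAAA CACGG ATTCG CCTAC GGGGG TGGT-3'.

5'-ACCACCCCCGTAGGCGAATCCGTGTTTGCGGATCTAGAAAGCCATGTCAGCCCTCGCGAAGCTCACTTCAGTTACAACG-3'

Reading the sequence 3'→5' and pairing each base (A↔T, G↔C) gives the reverse complement directly.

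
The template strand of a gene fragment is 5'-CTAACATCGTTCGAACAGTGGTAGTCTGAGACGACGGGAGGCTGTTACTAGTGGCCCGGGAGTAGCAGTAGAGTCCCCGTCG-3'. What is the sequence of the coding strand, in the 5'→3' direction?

5'-CGACGGGGACTCTACTGCTACTCCCGGGCCACTAGTAACAGCCTCCCGTCGTCTCAGACTACCACTGTTCGAACGATGTTAG-3'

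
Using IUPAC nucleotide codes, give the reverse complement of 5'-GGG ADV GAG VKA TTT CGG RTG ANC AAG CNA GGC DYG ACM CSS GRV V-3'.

5'-BBYCSSGKGTCRHGCCTNGCTTGNTCAYCCGAAATMBCTCBHTCCC-3'

Standard pairs A↔T, G↔C; ambiguity codes pair R↔Y, M↔K, S↔S, D↔H, V↔B, N↔N. Complement (CCCTHBCTCBMTAAAGCCYACTNGTTCGNTCCGHRCTGKGSSCYBB), then reverse for 5'→3'.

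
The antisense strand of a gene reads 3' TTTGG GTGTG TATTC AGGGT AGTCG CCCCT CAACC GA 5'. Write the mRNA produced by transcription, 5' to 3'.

5'-AAACCCACACAUAAGUCCCAUCAGCGGGGAGUUGGCU-3'

Reading the template 3'→5' as shown, RNA polymerase pairs each base (A→U, T→A, G↔C) to build mRNA 5'→3' directly.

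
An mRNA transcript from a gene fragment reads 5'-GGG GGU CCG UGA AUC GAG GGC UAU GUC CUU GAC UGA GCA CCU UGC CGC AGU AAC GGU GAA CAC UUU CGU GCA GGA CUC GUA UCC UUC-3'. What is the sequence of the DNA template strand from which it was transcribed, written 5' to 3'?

5'-GAAGGATACGAGTCCTGCACGAAAGTGTTCACCGTTACTGCGGCAAGGTGCTCAGTCAAGGACATAGCCCTCGATTCACGGACCCCC-3'

Replace U with T to get the coding DNA strand: GGGGGTCCGTGAATCGAGGGCTATGTCCTTGACTGAGCACCTTGCCGCAGTAACGGTGAACACTTTCGTGCAGGACTCGTATCCTTC. The template strand is its reverse complement (complement CCCCCAGGCACTTAGCTCCCGATACAGGAACTGACTCGTGGAACGGCGTCATTGCCACTTGTGAAAGCACGTCCTGAGCATAGGAAG, then reverse).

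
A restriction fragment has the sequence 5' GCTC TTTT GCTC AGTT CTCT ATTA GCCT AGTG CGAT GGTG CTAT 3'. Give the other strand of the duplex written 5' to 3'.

The complement of GCTCTTTTGCTCAGTTCTCTATTAGCCTAGTGCGATGGTGCTAT is CGAGAAAACGAGTCAAGAGATAATCGGATCACGCTACCACGATA (A↔T, G↔C). DNA strands are antiparallel, so the complementary strand runs 3'→5'; reversing gives the 5'→3' form.

5'-ATAGCACCATCGCACTAGGCTAATAGAGAACTGAGCAAAAGAGC-3'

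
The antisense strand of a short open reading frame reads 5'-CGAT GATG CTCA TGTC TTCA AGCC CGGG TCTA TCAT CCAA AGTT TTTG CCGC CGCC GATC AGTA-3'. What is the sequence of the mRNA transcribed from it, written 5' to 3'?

The mRNA has the sequence of the coding strand (reverse complement of the template) with T→U. Reverse complement of CGATGATGCTCATGTCTTCAAGCCCGGGTCTATCATCCAAAGTTTTTGCCGCCGCCGATCAGTA is TACTGATCGGCGGCGGCAAAAACTTTGGATGATAGACCCGGGCTTGAAGACATGAGCATCATCG; then T→U.

5'-UACUGAUCGGCGGCGGCAAAAACUUUGGAUGAUAGACCCGGGCUUGAAGACAUGAGCAUCAUCG-3'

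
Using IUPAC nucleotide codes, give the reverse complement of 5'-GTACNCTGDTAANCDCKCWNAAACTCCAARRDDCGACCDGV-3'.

Standard pairs A↔T, G↔C; ambiguity codes pair R↔Y, K↔M, W↔W, D↔H, V↔B, N↔N. Complement (CATGNGACHATTNGHGMGWNTTTGAGGTTYYHHGCTGGHCB), then reverse for 5'→3'.

5'-BCHGGTCGHHYYTTGGAGTTTNWGMGHGNTTAHCAGNGTAC-3'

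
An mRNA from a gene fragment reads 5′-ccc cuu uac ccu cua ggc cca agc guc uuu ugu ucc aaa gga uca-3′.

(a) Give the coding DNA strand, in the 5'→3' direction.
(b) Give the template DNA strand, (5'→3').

(a) 5'-CCCCTTTACCCTCTAGGCCCAAGCGTCTTTTGTTCCAAAGGATCA-3'
(b) 5′-TGATCCTTTGGAACAAAAGACGCTTGGGCCTAGAGGGTAAAGGGG-3′

(a) The coding strand matches the mRNA with U→T.
(b) The template strand is the reverse complement of the coding strand.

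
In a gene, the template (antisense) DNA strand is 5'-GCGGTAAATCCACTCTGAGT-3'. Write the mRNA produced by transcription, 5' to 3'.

5'-ACUCAGAGUGGAUUUACCGC-3'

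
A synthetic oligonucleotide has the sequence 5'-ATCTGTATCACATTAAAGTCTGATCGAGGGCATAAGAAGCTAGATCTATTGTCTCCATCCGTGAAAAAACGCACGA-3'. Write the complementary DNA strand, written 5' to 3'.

Pairing A↔T and G↔C gives TAGACATAGTGTAATTTCAGACTAGCTCCCGTATTCTTCGATCTAGATAACAGAGGTAGGCACTTTTTTGCGTGCT, running 3'→5'. Reverse for the 5'→3' convention.

5'-TCGTGCGTTTTTTCACGGATGGAGACAATAGATCTAGCTTCTTATGCCCTCGATCAGACTTTAATGTGATACAGAT-3'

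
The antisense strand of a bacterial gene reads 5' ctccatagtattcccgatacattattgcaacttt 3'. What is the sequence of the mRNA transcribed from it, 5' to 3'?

The mRNA has the sequence of the coding strand (reverse complement of the template) with T→U. Reverse complement of CTCCATAGTATTCCCGATACATTATTGCAACTTT is AAAGTTGCAATAATGTATCGGGAATACTATGGAG; then T→U.

5'-AAAGUUGCAAUAAUGUAUCGGGAAUACUAUGGAG-3'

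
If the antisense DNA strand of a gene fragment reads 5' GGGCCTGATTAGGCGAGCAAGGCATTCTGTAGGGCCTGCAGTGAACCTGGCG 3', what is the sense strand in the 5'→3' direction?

5'-CGCCAGGTTCACTGCAGGCCCTACAGAATGCCTTGCTCGCCTAATCAGGCCC-3'

The coding strand is complementary and antiparallel to the template: take the complement (A↔T, G↔C) and reverse.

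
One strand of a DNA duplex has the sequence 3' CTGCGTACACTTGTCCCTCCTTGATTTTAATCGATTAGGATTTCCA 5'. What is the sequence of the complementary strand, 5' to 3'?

The strand is given 3'→5', so its complement runs 5'→3' in the same left-to-right order: pair each base A↔T, G↔C.

5′-GACGCATGTGAACAGGGAGGAACTAAAATTAGCTAATCCTAAAGGT-3′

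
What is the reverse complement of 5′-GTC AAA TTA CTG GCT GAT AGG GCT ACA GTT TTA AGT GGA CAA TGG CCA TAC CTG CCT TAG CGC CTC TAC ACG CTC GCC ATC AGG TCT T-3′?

Complement each base (A↔T, G↔C): CAGTTTAATGACCGACTATCCCGATGTCAAAATTCACCTGTTACCGGTATGGACGGAATCGCGGAGATGTGCGAGCGGTAGTCCAGAA. Then reverse.

5′-AAGACCTGATGGCGAGCGTGTAGAGGCGCTAAGGCAGGTATGGCCATTGTCCACTTAAAACTGTAGCCCTATCAGCCAGTAATTTGAC-3′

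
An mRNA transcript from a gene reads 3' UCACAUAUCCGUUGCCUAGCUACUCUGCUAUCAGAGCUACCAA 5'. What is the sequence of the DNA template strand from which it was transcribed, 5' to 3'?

5'-AGTGTATAGGCAACGGATCGATGAGACGATAGTCTCGATGGTT-3'

Written 5'→3' the mRNA is AACCAUCGAGACUAUCGUCUCAUCGAUCCGUUGCCUAUACACU, so the coding DNA strand is AACCATCGAGACTATCGTCTCATCGATCCGTTGCCTATACACT. The template is its reverse complement.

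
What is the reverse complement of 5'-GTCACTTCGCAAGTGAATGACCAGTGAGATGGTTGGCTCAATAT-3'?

Reading the sequence 3'→5' and pairing each base (A↔T, G↔C) gives the reverse complement directly.

5'-ATATTGAGCCAACCATCTCACTGGTCATTCACTTGCGAAGTGAC-3'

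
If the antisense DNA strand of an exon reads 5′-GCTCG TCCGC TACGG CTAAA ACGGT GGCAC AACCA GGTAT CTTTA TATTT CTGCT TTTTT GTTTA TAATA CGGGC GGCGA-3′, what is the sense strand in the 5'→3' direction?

5'-TCGCCGCCCGTATTATAAACAAAAAAGCAGAAATATAAAGATACCTGGTTGTGCCACCGTTTTAGCCGTAGCGGACGAGC-3'

The coding strand is complementary and antiparallel to the template: take the complement (A↔T, G↔C) and reverse.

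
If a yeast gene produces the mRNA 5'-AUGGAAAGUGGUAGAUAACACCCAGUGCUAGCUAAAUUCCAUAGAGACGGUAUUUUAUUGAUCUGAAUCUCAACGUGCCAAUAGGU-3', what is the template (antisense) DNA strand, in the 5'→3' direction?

5'-ACCTATTGGCACGTTGAGATTCAGATCAATAAAATACCGTCTCTATGGAATTTAGCTAGCACTGGGTGTTATCTACCACTTTCCAT-3'

Replace U with T to get the coding DNA strand: ATGGAAAGTGGTAGATAACACCCAGTGCTAGCTAAATTCCATAGAGACGGTATTTTATTGATCTGAATCTCAACGTGCCAATAGGT. The template strand is its reverse complement (complement TACCTTTCACCATCTATTGTGGGTCACGATCGATTTAAGGTATCTCTGCCATAAAATAACTAGACTTAGAGTTGCACGGTTATCCA, then reverse).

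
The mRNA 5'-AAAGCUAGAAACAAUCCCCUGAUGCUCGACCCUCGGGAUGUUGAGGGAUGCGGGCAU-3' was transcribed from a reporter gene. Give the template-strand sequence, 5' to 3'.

5'-ATGCCCGCATCCCTCAACATCCCGAGGGTCGAGCATCAGGGGATTGTTTCTAGCTTT-3'

Replace U with T to get the coding DNA strand: AAAGCTAGAAACAATCCCCTGATGCTCGACCCTCGGGATGTTGAGGGATGCGGGCAT. The template strand is its reverse complement (complement TTTCGATCTTTGTTAGGGGACTACGAGCTGGGAGCCCTACAACTCCCTACGCCCGTA, then reverse).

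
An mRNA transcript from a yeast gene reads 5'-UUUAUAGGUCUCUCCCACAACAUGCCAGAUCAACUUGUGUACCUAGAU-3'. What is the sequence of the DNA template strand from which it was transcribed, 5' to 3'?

Replace U with T to get the coding DNA strand: TTTATAGGTCTCTCCCACAACATGCCAGATCAACTTGTGTACCTAGAT. The template strand is its reverse complement (complement AAATATCCAGAGAGGGTGTTGTACGGTCTAGTTGAACACATGGATCTA, then reverse).

5'-ATCTAGGTACACAAGTTGATCTGGCATGTTGTGGGAGAGACCTATAAA-3'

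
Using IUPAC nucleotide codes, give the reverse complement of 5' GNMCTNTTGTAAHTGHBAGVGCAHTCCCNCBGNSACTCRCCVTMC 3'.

5'-GKABGGYGAGTSNCVGNGGGADTGCBCTVDCADTTACAANAGKNC-3'

Standard pairs A↔T, G↔C; ambiguity codes pair R↔Y, M↔K, S↔S, B↔V, H↔D, N↔N. Complement (CNKGANAACATTDACDVTCBCGTDAGGGNGVCNSTGAGYGGBAKG), then reverse for 5'→3'.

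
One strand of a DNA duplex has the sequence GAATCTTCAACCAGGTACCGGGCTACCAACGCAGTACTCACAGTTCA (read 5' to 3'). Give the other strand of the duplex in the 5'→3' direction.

Pairing A↔T and G↔C gives CTTAGAAGTTGGTCCATGGCCCGATGGTTGCGTCATGAGTGTCAAGT, running 3'→5'. Reverse for the 5'→3' convention.

5'-TGAACTGTGAGTACTGCGTTGGTAGCCCGGTACCTGGTTGAAGATTC-3'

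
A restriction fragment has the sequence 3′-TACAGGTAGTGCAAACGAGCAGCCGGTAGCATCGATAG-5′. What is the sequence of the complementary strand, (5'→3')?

5'-ATGTCCATCACGTTTGCTCGTCGGCCATCGTAGCTATC-3'

The strand is given 3'→5', so its complement runs 5'→3' in the same left-to-right order: pair each base A↔T, G↔C.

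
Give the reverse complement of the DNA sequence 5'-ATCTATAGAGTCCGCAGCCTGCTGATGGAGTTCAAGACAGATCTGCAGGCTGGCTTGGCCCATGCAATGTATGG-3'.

5'-CCATACATTGCATGGGCCAAGCCAGCCTGCAGATCTGTCTTGAACTCCATCAGCAGGCTGCGGACTCTATAGAT-3'

Complement each base (A↔T, G↔C): TAGATATCTCAGGCGTCGGACGACTACCTCAAGTTCTGTCTAGACGTCCGACCGAACCGGGTACGTTACATACC. Then reverse.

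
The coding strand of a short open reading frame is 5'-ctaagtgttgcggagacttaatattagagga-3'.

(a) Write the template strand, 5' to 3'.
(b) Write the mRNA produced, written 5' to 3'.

(a) 5'-TCCTCTAATATTAAGTCTCCGCAACACTTAG-3'
(b) 5'-CUAAGUGUUGCGGAGACUUAAUAUUAGAGGA-3'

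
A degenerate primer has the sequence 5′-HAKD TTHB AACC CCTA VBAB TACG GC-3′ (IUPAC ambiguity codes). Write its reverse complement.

5'-GCCGTAVTVBTAGGGGTTVDAAHMTD-3'

Standard pairs A↔T, G↔C; ambiguity codes pair K↔M, B↔V, D↔H. Complement (DTMHAADVTTGGGGATBVTVATGCCG), then reverse for 5'→3'.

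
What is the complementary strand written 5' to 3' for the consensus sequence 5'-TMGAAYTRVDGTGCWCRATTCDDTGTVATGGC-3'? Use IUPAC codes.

5'-GCCATBACAHHGAATYGWGCACHBYARTTCKA-3'

Standard pairs A↔T, G↔C; ambiguity codes pair R↔Y, M↔K, W↔W, D↔H, V↔B. Complement (AKCTTRAYBHCACGWGYTAAGHHACABTACCG), then reverse for 5'→3'.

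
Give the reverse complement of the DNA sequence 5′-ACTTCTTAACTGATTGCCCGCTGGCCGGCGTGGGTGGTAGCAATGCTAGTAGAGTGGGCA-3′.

Reading the sequence 3'→5' and pairing each base (A↔T, G↔C) gives the reverse complement directly.

5'-TGCCCACTCTACTAGCATTGCTACCACCCACGCCGGCCAGCGGGCAATCAGTTAAGAAGT-3'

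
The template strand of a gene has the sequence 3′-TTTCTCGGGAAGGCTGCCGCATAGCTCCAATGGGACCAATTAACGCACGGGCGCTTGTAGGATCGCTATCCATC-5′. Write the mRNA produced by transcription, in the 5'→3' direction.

Reading the template 3'→5' as shown, RNA polymerase pairs each base (A→U, T→A, G↔C) to build mRNA 5'→3' directly.

5′-AAAGAGCCCUUCCGACGGCGUAUCGAGGUUACCCUGGUUAAUUGCGUGCCCGCGAACAUCCUAGCGAUAGGUAG-3′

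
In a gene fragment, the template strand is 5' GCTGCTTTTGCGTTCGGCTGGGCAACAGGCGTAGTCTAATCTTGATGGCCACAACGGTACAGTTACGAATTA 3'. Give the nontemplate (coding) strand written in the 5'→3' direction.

5′-TAATTCGTAACTGTACCGTTGTGGCCATCAAGATTAGACTACGCCTGTTGCCCAGCCGAACGCAAAAGCAGC-3′

The coding strand is complementary and antiparallel to the template: take the complement (A↔T, G↔C) and reverse.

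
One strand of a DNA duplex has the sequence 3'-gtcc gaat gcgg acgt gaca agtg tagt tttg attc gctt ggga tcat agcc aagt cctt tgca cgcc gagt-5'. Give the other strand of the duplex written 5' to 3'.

5′-CAGGCTTACGCCTGCACTGTTCACATCAAAACTAAGCGAACCCTAGTATCGGTTCAGGAAACGTGCGGCTCA-3′

The strand is given 3'→5', so its complement runs 5'→3' in the same left-to-right order: pair each base A↔T, G↔C.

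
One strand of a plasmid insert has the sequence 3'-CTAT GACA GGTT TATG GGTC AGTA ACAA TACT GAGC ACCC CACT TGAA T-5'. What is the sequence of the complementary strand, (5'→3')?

5'-GATACTGTCCAAATACCCAGTCATTGTTATGACTCGTGGGGTGAACTTA-3'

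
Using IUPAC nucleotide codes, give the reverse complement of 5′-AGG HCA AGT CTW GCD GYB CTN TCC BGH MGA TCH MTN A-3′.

5'-TNAKDGATCKDCVGGANAGVRCHGCWAGACTTGDCCT-3'

Standard pairs A↔T, G↔C; ambiguity codes pair Y↔R, M↔K, W↔W, B↔V, D↔H, N↔N. Complement (TCCDGTTCAGAWCGHCRVGANAGGVCDKCTAGDKANT), then reverse for 5'→3'.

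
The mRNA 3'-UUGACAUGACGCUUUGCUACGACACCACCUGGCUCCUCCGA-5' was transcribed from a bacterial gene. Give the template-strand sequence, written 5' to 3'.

5'-AACTGTACTGCGAAACGATGCTGTGGTGGACCGAGGAGGCT-3'

Written 5'→3' the mRNA is AGCCUCCUCGGUCCACCACAGCAUCGUUUCGCAGUACAGUU, so the coding DNA strand is AGCCTCCTCGGTCCACCACAGCATCGTTTCGCAGTACAGTT. The template is its reverse complement.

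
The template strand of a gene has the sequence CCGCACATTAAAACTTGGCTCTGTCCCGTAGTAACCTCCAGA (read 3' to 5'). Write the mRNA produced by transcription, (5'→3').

5'-GGCGUGUAAUUUUGAACCGAGACAGGGCAUCAUUGGAGGUCU-3'

Reading the template 3'→5' as shown, RNA polymerase pairs each base (A→U, T→A, G↔C) to build mRNA 5'→3' directly.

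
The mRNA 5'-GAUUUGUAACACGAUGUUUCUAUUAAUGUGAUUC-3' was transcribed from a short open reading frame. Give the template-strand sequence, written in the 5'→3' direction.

5'-GAATCACATTAATAGAAACATCGTGTTACAAATC-3'

Replace U with T to get the coding DNA strand: GATTTGTAACACGATGTTTCTATTAATGTGATTC. The template strand is its reverse complement (complement CTAAACATTGTGCTACAAAGATAATTACACTAAG, then reverse).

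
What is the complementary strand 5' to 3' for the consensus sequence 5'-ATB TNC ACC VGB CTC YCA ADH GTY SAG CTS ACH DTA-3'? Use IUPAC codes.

Standard pairs A↔T, G↔C; ambiguity codes pair Y↔R, S↔S, B↔V, D↔H, N↔N. Complement (TAVANGTGGBCVGAGRGTTHDCARSTCGASTGDHAT), then reverse for 5'→3'.

5′-TAHDGTSAGCTSRACDHTTGRGAGVCBGGTGNAVAT-3′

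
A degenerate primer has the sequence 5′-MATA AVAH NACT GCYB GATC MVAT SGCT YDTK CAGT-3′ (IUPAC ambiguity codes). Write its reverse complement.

Standard pairs A↔T, G↔C; ambiguity codes pair Y↔R, M↔K, S↔S, B↔V, D↔H, N↔N. Complement (KTATTBTDNTGACGRVCTAGKBTASCGARHAMGTCA), then reverse for 5'→3'.

5′-ACTGMAHRAGCSATBKGATCVRGCAGTNDTBTTATK-3′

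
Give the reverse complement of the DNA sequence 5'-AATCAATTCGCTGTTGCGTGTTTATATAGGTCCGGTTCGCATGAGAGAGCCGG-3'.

Reading the sequence 3'→5' and pairing each base (A↔T, G↔C) gives the reverse complement directly.

5'-CCGGCTCTCTCATGCGAACCGGACCTATATAAACACGCAACAGCGAATTGATT-3'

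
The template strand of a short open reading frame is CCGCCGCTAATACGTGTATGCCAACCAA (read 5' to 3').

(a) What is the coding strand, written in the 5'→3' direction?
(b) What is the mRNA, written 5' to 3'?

(a) The coding strand is the reverse complement of the template: complement GGCGGCGATTATGCACATACGGTTGGTT, then reverse.
(b) mRNA has the coding-strand sequence with T→U.

(a) 5′-TTGGTTGGCATACACGTATTAGCGGCGG-3′
(b) 5′-UUGGUUGGCAUACACGUAUUAGCGGCGG-3′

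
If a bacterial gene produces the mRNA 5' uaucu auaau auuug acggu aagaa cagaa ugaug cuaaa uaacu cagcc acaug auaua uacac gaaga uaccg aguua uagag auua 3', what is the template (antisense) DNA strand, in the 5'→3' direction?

Replace U with T to get the coding DNA strand: TATCTATAATATTTGACGGTAAGAACAGAATGATGCTAAATAACTCAGCCACATGATATATACACGAAGATACCGAGTTATAGAGATTA. The template strand is its reverse complement (complement ATAGATATTATAAACTGCCATTCTTGTCTTACTACGATTTATTGAGTCGGTGTACTATATATGTGCTTCTATGGCTCAATATCTCTAAT, then reverse).

5'-TAATCTCTATAACTCGGTATCTTCGTGTATATATCATGTGGCTGAGTTATTTAGCATCATTCTGTTCTTACCGTCAAATATTATAGATA-3'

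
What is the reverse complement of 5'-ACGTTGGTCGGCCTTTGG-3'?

Reading the sequence 3'→5' and pairing each base (A↔T, G↔C) gives the reverse complement directly.

5'-CCAAAGGCCGACCAACGT-3'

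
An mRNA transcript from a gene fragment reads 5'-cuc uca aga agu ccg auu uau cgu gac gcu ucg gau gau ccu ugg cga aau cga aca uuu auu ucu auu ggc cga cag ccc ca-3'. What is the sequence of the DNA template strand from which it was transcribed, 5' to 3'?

Replace U with T to get the coding DNA strand: CTCTCAAGAAGTCCGATTTATCGTGACGCTTCGGATGATCCTTGGCGAAATCGAACATTTATTTCTATTGGCCGACAGCCCCA. The template strand is its reverse complement (complement GAGAGTTCTTCAGGCTAAATAGCACTGCGAAGCCTACTAGGAACCGCTTTAGCTTGTAAATAAAGATAACCGGCTGTCGGGGT, then reverse).

5'-TGGGGCTGTCGGCCAATAGAAATAAATGTTCGATTTCGCCAAGGATCATCCGAAGCGTCACGATAAATCGGACTTCTTGAGAG-3'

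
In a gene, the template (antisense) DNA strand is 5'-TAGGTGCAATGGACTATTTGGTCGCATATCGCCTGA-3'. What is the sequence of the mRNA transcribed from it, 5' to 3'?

5'-UCAGGCGAUAUGCGACCAAAUAGUCCAUUGCACCUA-3'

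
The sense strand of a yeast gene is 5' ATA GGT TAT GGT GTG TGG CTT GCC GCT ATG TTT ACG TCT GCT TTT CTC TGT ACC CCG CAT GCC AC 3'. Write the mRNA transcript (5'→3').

mRNA has the coding-strand sequence with U in place of T.

5'-AUAGGUUAUGGUGUGUGGCUUGCCGCUAUGUUUACGUCUGCUUUUCUCUGUACCCCGCAUGCCAC-3'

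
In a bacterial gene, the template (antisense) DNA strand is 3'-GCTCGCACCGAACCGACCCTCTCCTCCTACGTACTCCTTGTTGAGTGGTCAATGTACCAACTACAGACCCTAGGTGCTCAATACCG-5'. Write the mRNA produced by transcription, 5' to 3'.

Reading the template 3'→5' as shown, RNA polymerase pairs each base (A→U, T→A, G↔C) to build mRNA 5'→3' directly.

5'-CGAGCGUGGCUUGGCUGGGAGAGGAGGAUGCAUGAGGAACAACUCACCAGUUACAUGGUUGAUGUCUGGGAUCCACGAGUUAUGGC-3'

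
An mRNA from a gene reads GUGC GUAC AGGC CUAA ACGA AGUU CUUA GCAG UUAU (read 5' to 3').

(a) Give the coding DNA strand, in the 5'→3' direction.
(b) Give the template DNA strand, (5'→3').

(a) 5'-GTGCGTACAGGCCTAAACGAAGTTCTTAGCAGTTAT-3'
(b) 5'-ATAACTGCTAAGAACTTCGTTTAGGCCTGTACGCAC-3'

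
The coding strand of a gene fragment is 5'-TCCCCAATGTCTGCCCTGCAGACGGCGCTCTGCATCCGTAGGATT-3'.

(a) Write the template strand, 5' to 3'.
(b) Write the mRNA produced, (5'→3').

(a) 5'-AATCCTACGGATGCAGAGCGCCGTCTGCAGGGCAGACATTGGGGA-3'
(b) 5'-UCCCCAAUGUCUGCCCUGCAGACGGCGCUCUGCAUCCGUAGGAUU-3'

(a) The template strand is the reverse complement of the coding strand: complement AGGGGTTACAGACGGGACGTCTGCCGCGAGACGTAGGCATCCTAA, then reverse.
(b) mRNA matches the coding strand with T→U.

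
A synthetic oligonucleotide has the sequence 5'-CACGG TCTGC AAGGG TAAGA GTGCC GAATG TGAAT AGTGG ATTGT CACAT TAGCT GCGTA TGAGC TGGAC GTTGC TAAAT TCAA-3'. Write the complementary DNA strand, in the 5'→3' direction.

5′-TTGAATTTAGCAACGTCCAGCTCATACGCAGCTAATGTGACAATCCACTATTCACATTCGGCACTCTTACCCTTGCAGACCGTG-3′

Pairing A↔T and G↔C gives GTGCCAGACGTTCCCATTCTCACGGCTTACACTTATCACCTAACAGTGTAATCGACGCATACTCGACCTGCAACGATTTAAGTT, running 3'→5'. Reverse for the 5'→3' convention.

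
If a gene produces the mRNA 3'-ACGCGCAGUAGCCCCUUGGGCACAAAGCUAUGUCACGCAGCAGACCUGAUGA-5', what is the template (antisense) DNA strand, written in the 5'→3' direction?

Written 5'→3' the mRNA is AGUAGUCCAGACGACGCACUGUAUCGAAACACGGGUUCCCCGAUGACGCGCA, so the coding DNA strand is AGTAGTCCAGACGACGCACTGTATCGAAACACGGGTTCCCCGATGACGCGCA. The template is its reverse complement.

5'-TGCGCGTCATCGGGGAACCCGTGTTTCGATACAGTGCGTCGTCTGGACTACT-3'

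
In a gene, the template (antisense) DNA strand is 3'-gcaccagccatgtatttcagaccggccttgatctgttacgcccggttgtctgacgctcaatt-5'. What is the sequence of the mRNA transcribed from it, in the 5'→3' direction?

Reading the template 3'→5' as shown, RNA polymerase pairs each base (A→U, T→A, G↔C) to build mRNA 5'→3' directly.

5'-CGUGGUCGGUACAUAAAGUCUGGCCGGAACUAGACAAUGCGGGCCAACAGACUGCGAGUUAA-3'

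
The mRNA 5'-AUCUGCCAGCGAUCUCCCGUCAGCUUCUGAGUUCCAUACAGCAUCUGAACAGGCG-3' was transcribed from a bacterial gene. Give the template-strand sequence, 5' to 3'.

5'-CGCCTGTTCAGATGCTGTATGGAACTCAGAAGCTGACGGGAGATCGCTGGCAGAT-3'

Replace U with T to get the coding DNA strand: ATCTGCCAGCGATCTCCCGTCAGCTTCTGAGTTCCATACAGCATCTGAACAGGCG. The template strand is its reverse complement (complement TAGACGGTCGCTAGAGGGCAGTCGAAGACTCAAGGTATGTCGTAGACTTGTCCGC, then reverse).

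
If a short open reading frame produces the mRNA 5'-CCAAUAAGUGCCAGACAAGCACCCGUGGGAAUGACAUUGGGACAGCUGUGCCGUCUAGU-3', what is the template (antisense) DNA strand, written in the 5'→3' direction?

Replace U with T to get the coding DNA strand: CCAATAAGTGCCAGACAAGCACCCGTGGGAATGACATTGGGACAGCTGTGCCGTCTAGT. The template strand is its reverse complement (complement GGTTATTCACGGTCTGTTCGTGGGCACCCTTACTGTAACCCTGTCGACACGGCAGATCA, then reverse).

5'-ACTAGACGGCACAGCTGTCCCAATGTCATTCCCACGGGTGCTTGTCTGGCACTTATTGG-3'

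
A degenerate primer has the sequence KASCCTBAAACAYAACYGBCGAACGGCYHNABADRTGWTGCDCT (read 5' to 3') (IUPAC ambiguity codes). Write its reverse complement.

5'-AGHGCAWCAYHTVTNDRGCCGTTCGVCRGTTRTGTTTVAGGSTM-3'

Standard pairs A↔T, G↔C; ambiguity codes pair R↔Y, K↔M, W↔W, S↔S, B↔V, D↔H, N↔N. Complement (MTSGGAVTTTGTRTTGRCVGCTTGCCGRDNTVTHYACWACGHGA), then reverse for 5'→3'.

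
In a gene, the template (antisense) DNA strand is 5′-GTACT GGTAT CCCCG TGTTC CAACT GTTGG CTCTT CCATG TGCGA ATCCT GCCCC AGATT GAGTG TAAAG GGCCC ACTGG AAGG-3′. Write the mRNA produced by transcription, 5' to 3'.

5'-CCUUCCAGUGGGCCCUUUACACUCAAUCUGGGGCAGGAUUCGCACAUGGAAGAGCCAACAGUUGGAACACGGGGAUACCAGUAC-3'

RNA polymerase reads the template 3'→5' and synthesizes mRNA 5'→3' by base-pairing (A→U, T→A, G↔C). The complement of the template is CATGACCATAGGGGCACAAGGTTGACAACCGAGAAGGTACACGCTTAGGACGGGGTCTAACTCACATTTCCCGGGTGACCTTCC; antiparallel, so 5'→3' the coding strand is CCTTCCAGTGGGCCCTTTACACTCAATCTGGGGCAGGATTCGCACATGGAAGAGCCAACAGTTGGAACACGGGGATACCAGTAC. Replace T with U for the mRNA.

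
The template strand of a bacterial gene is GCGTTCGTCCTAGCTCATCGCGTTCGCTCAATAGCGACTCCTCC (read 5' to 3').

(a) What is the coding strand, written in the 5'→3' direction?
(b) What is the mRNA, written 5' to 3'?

(a) The coding strand is the reverse complement of the template: complement CGCAAGCAGGATCGAGTAGCGCAAGCGAGTTATCGCTGAGGAGG, then reverse.
(b) mRNA has the coding-strand sequence with T→U.

(a) 5'-GGAGGAGTCGCTATTGAGCGAACGCGATGAGCTAGGACGAACGC-3'
(b) 5′-GGAGGAGUCGCUAUUGAGCGAACGCGAUGAGCUAGGACGAACGC-3′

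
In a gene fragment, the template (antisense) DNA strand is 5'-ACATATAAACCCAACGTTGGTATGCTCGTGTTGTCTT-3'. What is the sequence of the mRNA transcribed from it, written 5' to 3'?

RNA polymerase reads the template 3'→5' and synthesizes mRNA 5'→3' by base-pairing (A→U, T→A, G↔C). The complement of the template is TGTATATTTGGGTTGCAACCATACGAGCACAACAGAA; antiparallel, so 5'→3' the coding strand is AAGACAACACGAGCATACCAACGTTGGGTTTATATGT. Replace T with U for the mRNA.

5'-AAGACAACACGAGCAUACCAACGUUGGGUUUAUAUGU-3'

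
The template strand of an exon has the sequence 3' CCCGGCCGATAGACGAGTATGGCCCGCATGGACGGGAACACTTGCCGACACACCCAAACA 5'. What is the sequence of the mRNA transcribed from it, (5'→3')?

5′-GGGCCGGCUAUCUGCUCAUACCGGGCGUACCUGCCCUUGUGAACGGCUGUGUGGGUUUGU-3′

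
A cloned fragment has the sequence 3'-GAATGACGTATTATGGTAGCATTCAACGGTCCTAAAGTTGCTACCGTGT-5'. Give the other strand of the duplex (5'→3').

The strand is given 3'→5', so its complement runs 5'→3' in the same left-to-right order: pair each base A↔T, G↔C.

5'-CTTACTGCATAATACCATCGTAAGTTGCCAGGATTTCAACGATGGCACA-3'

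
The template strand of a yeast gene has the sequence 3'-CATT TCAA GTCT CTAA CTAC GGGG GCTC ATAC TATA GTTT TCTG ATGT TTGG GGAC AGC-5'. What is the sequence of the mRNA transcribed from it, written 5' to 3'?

Reading the template 3'→5' as shown, RNA polymerase pairs each base (A→U, T→A, G↔C) to build mRNA 5'→3' directly.

5'-GUAAAGUUCAGAGAUUGAUGCCCCCGAGUAUGAUAUCAAAAGACUACAAACCCCUGUCG-3'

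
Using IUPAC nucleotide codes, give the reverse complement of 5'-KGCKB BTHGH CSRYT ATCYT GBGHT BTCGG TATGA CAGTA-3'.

5'-TACTGTCATACCGAVADCVCARGATARYSGDCDAVVMGCM-3'

Standard pairs A↔T, G↔C; ambiguity codes pair R↔Y, K↔M, S↔S, B↔V, H↔D. Complement (MCGMVVADCDGSYRATAGRACVCDAVAGCCATACTGTCAT), then reverse for 5'→3'.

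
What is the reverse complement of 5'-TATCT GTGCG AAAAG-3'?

Complement each base (A↔T, G↔C): ATAGACACGCTTTTC. Then reverse.

5'-CTTTTCGCACAGATA-3'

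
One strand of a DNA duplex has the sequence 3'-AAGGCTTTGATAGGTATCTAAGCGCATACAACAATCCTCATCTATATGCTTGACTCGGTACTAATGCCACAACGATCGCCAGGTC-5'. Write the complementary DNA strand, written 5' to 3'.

5'-TTCCGAAACTATCCATAGATTCGCGTATGTTGTTAGGAGTAGATATACGAACTGAGCCATGATTACGGTGTTGCTAGCGGTCCAG-3'

The strand is given 3'→5', so its complement runs 5'→3' in the same left-to-right order: pair each base A↔T, G↔C.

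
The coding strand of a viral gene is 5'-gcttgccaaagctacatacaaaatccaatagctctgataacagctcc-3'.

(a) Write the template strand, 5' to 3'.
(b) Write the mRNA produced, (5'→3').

(a) 5′-GGAGCTGTTATCAGAGCTATTGGATTTTGTATGTAGCTTTGGCAAGC-3′
(b) 5'-GCUUGCCAAAGCUACAUACAAAAUCCAAUAGCUCUGAUAACAGCUCC-3'

(a) The template strand is the reverse complement of the coding strand: complement CGAACGGTTTCGATGTATGTTTTAGGTTATCGAGACTATTGTCGAGG, then reverse.
(b) mRNA matches the coding strand with T→U.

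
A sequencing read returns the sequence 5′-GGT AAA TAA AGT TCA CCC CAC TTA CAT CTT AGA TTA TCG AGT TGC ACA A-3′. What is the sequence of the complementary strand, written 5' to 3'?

5'-TTGTGCAACTCGATAATCTAAGATGTAAGTGGGGTGAACTTTATTTACC-3'

Pairing A↔T and G↔C gives CCATTTATTTCAAGTGGGGTGAATGTAGAATCTAATAGCTCAACGTGTT, running 3'→5'. Reverse for the 5'→3' convention.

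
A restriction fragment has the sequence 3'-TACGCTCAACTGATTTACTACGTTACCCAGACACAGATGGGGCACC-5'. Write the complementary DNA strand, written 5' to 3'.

The strand is given 3'→5', so its complement runs 5'→3' in the same left-to-right order: pair each base A↔T, G↔C.

5'-ATGCGAGTTGACTAAATGATGCAATGGGTCTGTGTCTACCCCGTGG-3'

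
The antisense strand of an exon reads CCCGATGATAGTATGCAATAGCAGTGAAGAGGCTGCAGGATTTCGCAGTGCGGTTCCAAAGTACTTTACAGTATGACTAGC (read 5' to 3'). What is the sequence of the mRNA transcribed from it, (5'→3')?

5'-GCUAGUCAUACUGUAAAGUACUUUGGAACCGCACUGCGAAAUCCUGCAGCCUCUUCACUGCUAUUGCAUACUAUCAUCGGG-3'

The mRNA has the sequence of the coding strand (reverse complement of the template) with T→U. Reverse complement of CCCGATGATAGTATGCAATAGCAGTGAAGAGGCTGCAGGATTTCGCAGTGCGGTTCCAAAGTACTTTACAGTATGACTAGC is GCTAGTCATACTGTAAAGTACTTTGGAACCGCACTGCGAAATCCTGCAGCCTCTTCACTGCTATTGCATACTATCATCGGG; then T→U.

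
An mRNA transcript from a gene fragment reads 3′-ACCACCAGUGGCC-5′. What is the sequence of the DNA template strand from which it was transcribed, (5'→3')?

5′-TGGTGGTCACCGG-3′

Written 5'→3' the mRNA is CCGGUGACCACCA, so the coding DNA strand is CCGGTGACCACCA. The template is its reverse complement.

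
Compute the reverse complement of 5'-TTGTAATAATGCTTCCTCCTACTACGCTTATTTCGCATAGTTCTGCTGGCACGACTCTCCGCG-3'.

5'-CGCGGAGAGTCGTGCCAGCAGAACTATGCGAAATAAGCGTAGTAGGAGGAAGCATTATTACAA-3'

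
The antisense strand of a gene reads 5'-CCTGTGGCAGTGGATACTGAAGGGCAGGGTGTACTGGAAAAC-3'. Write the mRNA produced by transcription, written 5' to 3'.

The mRNA has the sequence of the coding strand (reverse complement of the template) with T→U. Reverse complement of CCTGTGGCAGTGGATACTGAAGGGCAGGGTGTACTGGAAAAC is GTTTTCCAGTACACCCTGCCCTTCAGTATCCACTGCCACAGG; then T→U.

5'-GUUUUCCAGUACACCCUGCCCUUCAGUAUCCACUGCCACAGG-3'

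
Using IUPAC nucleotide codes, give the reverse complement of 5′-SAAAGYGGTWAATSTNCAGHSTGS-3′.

5'-SCASDCTGNASATTWACCRCTTTS-3'

Standard pairs A↔T, G↔C; ambiguity codes pair Y↔R, W↔W, S↔S, H↔D, N↔N. Complement (STTTCRCCAWTTASANGTCDSACS), then reverse for 5'→3'.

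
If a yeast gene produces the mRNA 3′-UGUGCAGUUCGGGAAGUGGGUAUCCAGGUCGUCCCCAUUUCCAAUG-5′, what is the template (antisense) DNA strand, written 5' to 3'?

5'-ACACGTCAAGCCCTTCACCCATAGGTCCAGCAGGGGTAAAGGTTAC-3'

Written 5'→3' the mRNA is GUAACCUUUACCCCUGCUGGACCUAUGGGUGAAGGGCUUGACGUGU, so the coding DNA strand is GTAACCTTTACCCCTGCTGGACCTATGGGTGAAGGGCTTGACGTGT. The template is its reverse complement.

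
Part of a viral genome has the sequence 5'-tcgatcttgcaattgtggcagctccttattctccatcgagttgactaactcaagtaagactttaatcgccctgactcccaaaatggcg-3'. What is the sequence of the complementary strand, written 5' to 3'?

The complement of TCGATCTTGCAATTGTGGCAGCTCCTTATTCTCCATCGAGTTGACTAACTCAAGTAAGACTTTAATCGCCCTGACTCCCAAAATGGCG is AGCTAGAACGTTAACACCGTCGAGGAATAAGAGGTAGCTCAACTGATTGAGTTCATTCTGAAATTAGCGGGACTGAGGGTTTTACCGC (A↔T, G↔C). DNA strands are antiparallel, so the complementary strand runs 3'→5'; reversing gives the 5'→3' form.

5'-CGCCATTTTGGGAGTCAGGGCGATTAAAGTCTTACTTGAGTTAGTCAACTCGATGGAGAATAAGGAGCTGCCACAATTGCAAGATCGA-3'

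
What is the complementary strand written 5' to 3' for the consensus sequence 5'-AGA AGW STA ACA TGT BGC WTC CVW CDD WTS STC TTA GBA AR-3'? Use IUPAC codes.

5'-YTTVCTAAGASSAWHHGWBGGAWGCVACATGTTASWCTTCT-3'

Standard pairs A↔T, G↔C; ambiguity codes pair R↔Y, W↔W, S↔S, B↔V, D↔H. Complement (TCTTCWSATTGTACAVCGWAGGBWGHHWASSAGAATCVTTY), then reverse for 5'→3'.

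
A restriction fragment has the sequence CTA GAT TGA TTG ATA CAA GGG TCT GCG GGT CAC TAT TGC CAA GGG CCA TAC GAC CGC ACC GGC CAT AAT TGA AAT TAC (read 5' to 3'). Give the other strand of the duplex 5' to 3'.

Pairing A↔T and G↔C gives GATCTAACTAACTATGTTCCCAGACGCCCAGTGATAACGGTTCCCGGTATGCTGGCGTGGCCGGTATTAACTTTAATG, running 3'→5'. Reverse for the 5'→3' convention.

5'-GTAATTTCAATTATGGCCGGTGCGGTCGTATGGCCCTTGGCAATAGTGACCCGCAGACCCTTGTATCAATCAATCTAG-3'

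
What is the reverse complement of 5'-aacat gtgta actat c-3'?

Complement each base (A↔T, G↔C): TTGTACACATTGATAG. Then reverse.

5'-GATAGTTACACATGTT-3'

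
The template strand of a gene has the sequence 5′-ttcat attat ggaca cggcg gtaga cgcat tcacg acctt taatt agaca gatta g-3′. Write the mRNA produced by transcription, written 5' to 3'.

5'-CUAAUCUGUCUAAUUAAAGGUCGUGAAUGCGUCUACCGCCGUGUCCAUAAUAUGAA-3'

RNA polymerase reads the template 3'→5' and synthesizes mRNA 5'→3' by base-pairing (A→U, T→A, G↔C). The complement of the template is AAGTATAATACCTGTGCCGCCATCTGCGTAAGTGCTGGAAATTAATCTGTCTAATC; antiparallel, so 5'→3' the coding strand is CTAATCTGTCTAATTAAAGGTCGTGAATGCGTCTACCGCCGTGTCCATAATATGAA. Replace T with U for the mRNA.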